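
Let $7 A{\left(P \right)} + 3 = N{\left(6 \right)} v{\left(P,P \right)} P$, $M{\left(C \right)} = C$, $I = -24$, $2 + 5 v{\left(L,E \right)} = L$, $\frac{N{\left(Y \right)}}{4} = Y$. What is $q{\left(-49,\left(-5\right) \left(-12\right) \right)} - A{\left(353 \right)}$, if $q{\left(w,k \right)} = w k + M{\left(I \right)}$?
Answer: $- \frac{3077397}{35} \approx -87926.0$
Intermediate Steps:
$N{\left(Y \right)} = 4 Y$
$v{\left(L,E \right)} = - \frac{2}{5} + \frac{L}{5}$
$A{\left(P \right)} = - \frac{3}{7} + \frac{P \left(- \frac{48}{5} + \frac{24 P}{5}\right)}{7}$ ($A{\left(P \right)} = - \frac{3}{7} + \frac{4 \cdot 6 \left(- \frac{2}{5} + \frac{P}{5}\right) P}{7} = - \frac{3}{7} + \frac{24 \left(- \frac{2}{5} + \frac{P}{5}\right) P}{7} = - \frac{3}{7} + \frac{\left(- \frac{48}{5} + \frac{24 P}{5}\right) P}{7} = - \frac{3}{7} + \frac{P \left(- \frac{48}{5} + \frac{24 P}{5}\right)}{7}$)
$q{\left(w,k \right)} = -24 + k w$ ($q{\left(w,k \right)} = w k - 24 = k w - 24 = -24 + k w$)
$q{\left(-49,\left(-5\right) \left(-12\right) \right)} - A{\left(353 \right)} = \left(-24 + \left(-5\right) \left(-12\right) \left(-49\right)\right) - \left(- \frac{3}{7} + \frac{24}{35} \cdot 353 \left(-2 + 353\right)\right) = \left(-24 + 60 \left(-49\right)\right) - \left(- \frac{3}{7} + \frac{24}{35} \cdot 353 \cdot 351\right) = \left(-24 - 2940\right) - \left(- \frac{3}{7} + \frac{2973672}{35}\right) = -2964 - \frac{2973657}{35} = - \frac{3077397}{35}$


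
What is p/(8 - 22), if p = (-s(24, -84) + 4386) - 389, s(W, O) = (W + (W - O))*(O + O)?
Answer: -3739/2 ≈ -1869.5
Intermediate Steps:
s(W, O) = 2*O*(-O + 2*W) (s(W, O) = (-O + 2*W)*(2*O) = 2*O*(-O + 2*W))
p = 26173 (p = (-2*(-84)*(-1*(-84) + 2*24) + 4386) - 389 = (-2*(-84)*(84 + 48) + 4386) - 389 = (-2*(-84)*132 + 4386) - 389 = (-1*(-22176) + 4386) - 389 = (22176 + 4386) - 389 = 26562 - 389 = 26173)
p/(8 - 22) = 26173/(8 - 22) = 26173/(-14) = 26173*(-1/14) = -3739/2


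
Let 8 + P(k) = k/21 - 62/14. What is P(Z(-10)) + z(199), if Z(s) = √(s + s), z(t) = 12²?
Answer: 921/7 + 2*I*√5/21 ≈ 131.57 + 0.21296*I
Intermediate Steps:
z(t) = 144
Z(s) = √2*√s (Z(s) = √(2*s) = √2*√s)
P(k) = -87/7 + k/21 (P(k) = -8 + (k/21 - 62/14) = -8 + (k*(1/21) - 62*1/14) = -8 + (k/21 - 31/7) = -8 + (-31/7 + k/21) = -87/7 + k/21)
P(Z(-10)) + z(199) = (-87/7 + (√2*√(-10))/21) + 144 = (-87/7 + (√2*(I*√10))/21) + 144 = (-87/7 + (2*I*√5)/21) + 144 = (-87/7 + 2*I*√5/21) + 144 = 921/7 + 2*I*√5/21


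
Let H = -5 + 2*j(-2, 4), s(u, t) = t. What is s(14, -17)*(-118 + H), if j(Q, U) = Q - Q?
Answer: 2091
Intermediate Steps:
j(Q, U) = 0
H = -5 (H = -5 + 2*0 = -5 + 0 = -5)
s(14, -17)*(-118 + H) = -17*(-118 - 5) = -17*(-123) = 2091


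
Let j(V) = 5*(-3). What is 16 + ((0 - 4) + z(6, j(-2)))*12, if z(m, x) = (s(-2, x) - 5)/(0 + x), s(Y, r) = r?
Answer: -16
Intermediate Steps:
j(V) = -15
z(m, x) = (-5 + x)/x (z(m, x) = (x - 5)/(0 + x) = (-5 + x)/x)
16 + ((0 - 4) + z(6, j(-2)))*12 = 16 + ((0 - 4) + (-5 - 15)/(-15))*12 = 16 + (-4 - 1/15*(-20))*12 = 16 + (-4 + 4/3)*12 = 16 - 8/3*12 = 16 - 32 = -16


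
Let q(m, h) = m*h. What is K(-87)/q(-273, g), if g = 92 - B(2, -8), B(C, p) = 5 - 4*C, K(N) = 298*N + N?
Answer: 667/665 ≈ 1.0030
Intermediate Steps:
K(N) = 299*N
g = 95 (g = 92 - (5 - 4*2) = 92 - (5 - 8) = 92 - 1*(-3) = 92 + 3 = 95)
q(m, h) = h*m
K(-87)/q(-273, g) = (299*(-87))/((95*(-273))) = -26013/(-25935) = -26013*(-1/25935) = 667/665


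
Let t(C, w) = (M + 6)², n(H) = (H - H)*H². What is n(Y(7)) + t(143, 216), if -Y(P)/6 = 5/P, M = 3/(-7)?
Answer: 1521/49 ≈ 31.041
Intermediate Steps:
M = -3/7 (M = 3*(-⅐) = -3/7 ≈ -0.42857)
Y(P) = -30/P
n(H) = 0 (n(H) = 0*H² = 0)
t(C, w) = 1521/49 (t(C, w) = (-3/7 + 6)² = (39/7)² = 1521/49)
n(Y(7)) + t(143, 216) = 0 + 1521/49 = 1521/49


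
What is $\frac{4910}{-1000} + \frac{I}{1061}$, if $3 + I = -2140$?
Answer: $- \frac{735251}{106100} \approx -6.9298$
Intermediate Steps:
$I = -2143$ ($I = -3 - 2140 = -2143$)
$\frac{4910}{-1000} + \frac{I}{1061} = \frac{4910}{-1000} - \frac{2143}{1061} = 4910 \left(- \frac{1}{1000}\right) - \frac{2143}{1061} = - \frac{491}{100} - \frac{2143}{1061} = - \frac{735251}{106100}$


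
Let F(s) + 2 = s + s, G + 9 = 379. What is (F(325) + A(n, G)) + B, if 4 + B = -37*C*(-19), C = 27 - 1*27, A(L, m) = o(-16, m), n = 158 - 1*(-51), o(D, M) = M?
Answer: 1014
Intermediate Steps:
G = 370 (G = -9 + 379 = 370)
n = 209 (n = 158 + 51 = 209)
F(s) = -2 + 2*s (F(s) = -2 + (s + s) = -2 + 2*s)
A(L, m) = m
C = 0 (C = 27 - 27 = 0)
B = -4 (B = -4 - 37*0*(-19) = -4 + 0*(-19) = -4 + 0 = -4)
(F(325) + A(n, G)) + B = ((-2 + 2*325) + 370) - 4 = ((-2 + 650) + 370) - 4 = (648 + 370) - 4 = 1018 - 4 = 1014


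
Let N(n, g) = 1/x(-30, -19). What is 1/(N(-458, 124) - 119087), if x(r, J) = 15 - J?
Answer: -34/4048957 ≈ -8.3972e-6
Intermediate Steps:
N(n, g) = 1/34 (N(n, g) = 1/(15 - 1*(-19)) = 1/(15 + 19) = 1/34)
1/(N(-458, 124) - 119087) = 1/(1/34 - 119087) = 1/(-4048957/34) = -34/4048957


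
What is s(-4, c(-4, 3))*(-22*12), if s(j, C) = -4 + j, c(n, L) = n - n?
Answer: 2112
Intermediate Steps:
c(n, L) = 0
s(-4, c(-4, 3))*(-22*12) = (-4 - 4)*(-22*12) = -8*(-264) = 2112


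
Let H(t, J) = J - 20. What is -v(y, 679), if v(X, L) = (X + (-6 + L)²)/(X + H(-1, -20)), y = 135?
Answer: -453064/95 ≈ -4769.1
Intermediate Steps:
H(t, J) = -20 + J
v(X, L) = (X + (-6 + L)²)/(-40 + X) (v(X, L) = (X + (-6 + L)²)/(X + (-20 - 20)) = (X + (-6 + L)²)/(X - 40) = (X + (-6 + L)²)/(-40 + X))
-v(y, 679) = -(135 + (-6 + 679)²)/(-40 + 135) = -(135 + 673²)/95 = -(135 + 452929)/95 = -453064/95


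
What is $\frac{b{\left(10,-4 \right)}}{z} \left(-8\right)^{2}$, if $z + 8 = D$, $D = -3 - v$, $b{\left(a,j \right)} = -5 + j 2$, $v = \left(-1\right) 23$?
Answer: $- \frac{208}{3} \approx -69.333$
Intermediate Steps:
$v = -23$
$b{\left(a,j \right)} = -5 + 2 j$
$D = 20$ ($D = -3 - -23 = -3 + 23 = 20$)
$z = 12$ ($z = -8 + 20 = 12$)
$\frac{b{\left(10,-4 \right)}}{z} \left(-8\right)^{2} = \frac{-5 + 2 \left(-4\right)}{12} \left(-8\right)^{2} = \left(-5 - 8\right) \frac{1}{12} \cdot 64 = \left(-13\right) \frac{1}{12} \cdot 64 = \left(- \frac{13}{12}\right) 64 = - \frac{208}{3}$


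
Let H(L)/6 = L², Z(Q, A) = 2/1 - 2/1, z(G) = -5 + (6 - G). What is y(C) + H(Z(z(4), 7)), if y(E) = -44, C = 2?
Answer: -44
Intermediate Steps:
z(G) = 1 - G
Z(Q, A) = 0 (Z(Q, A) = 2*1 - 2*1 = 2 - 2 = 0)
H(L) = 6*L²
y(C) + H(Z(z(4), 7)) = -44 + 6*0² = -44 + 6*0 = -44 + 0 = -44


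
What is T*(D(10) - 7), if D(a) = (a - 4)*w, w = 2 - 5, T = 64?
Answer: -1600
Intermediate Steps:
w = -3
D(a) = 12 - 3*a (D(a) = (a - 4)*(-3) = (-4 + a)*(-3) = 12 - 3*a)
T*(D(10) - 7) = 64*((12 - 3*10) - 7) = 64*((12 - 30) - 7) = 64*(-18 - 7) = 64*(-25) = -1600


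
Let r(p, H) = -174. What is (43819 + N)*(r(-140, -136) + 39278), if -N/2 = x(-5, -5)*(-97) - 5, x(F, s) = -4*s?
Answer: 1865612736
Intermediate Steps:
N = 3890 (N = -2*(-4*(-5)*(-97) - 5) = -2*(20*(-97) - 5) = -2*(-1940 - 5) = -2*(-1945) = 3890)
(43819 + N)*(r(-140, -136) + 39278) = (43819 + 3890)*(-174 + 39278) = 47709*39104 = 1865612736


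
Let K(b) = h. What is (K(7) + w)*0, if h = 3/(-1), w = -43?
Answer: 0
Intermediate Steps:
h = -3 (h = 3*(-1) = -3)
K(b) = -3
(K(7) + w)*0 = (-3 - 43)*0 = -46*0 = 0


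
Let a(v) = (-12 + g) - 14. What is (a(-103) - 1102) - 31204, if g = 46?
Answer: -32286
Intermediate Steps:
a(v) = 20 (a(v) = (-12 + 46) - 14 = 34 - 14 = 20)
(a(-103) - 1102) - 31204 = (20 - 1102) - 31204 = -1082 - 31204 = -32286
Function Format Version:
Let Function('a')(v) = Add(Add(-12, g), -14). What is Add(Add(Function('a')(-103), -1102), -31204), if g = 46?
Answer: -32286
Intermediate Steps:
Function('a')(v) = 20 (Function('a')(v) = Add(Add(-12, 46), -14) = Add(34, -14) = 20)
Add(Add(Function('a')(-103), -1102), -31204) = Add(Add(20, -1102), -31204) = Add(-1082, -31204) = -32286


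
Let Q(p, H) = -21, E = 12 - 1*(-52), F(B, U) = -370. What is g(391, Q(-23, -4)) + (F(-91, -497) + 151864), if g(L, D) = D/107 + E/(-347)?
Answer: 5624806591/37129 ≈ 1.5149e+5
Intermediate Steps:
E = 64 (E = 12 + 52 = 64)
g(L, D) = -64/347 + D/107 (g(L, D) = D/107 + 64/(-347) = D*(1/107) + 64*(-1/347) = D/107 - 64/347 = -64/347 + D/107)
g(391, Q(-23, -4)) + (F(-91, -497) + 151864) = (-64/347 + (1/107)*(-21)) + (-370 + 151864) = (-64/347 - 21/107) + 151494 = -14135/37129 + 151494 = 5624806591/37129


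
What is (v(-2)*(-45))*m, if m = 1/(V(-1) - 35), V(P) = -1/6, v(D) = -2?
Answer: -540/211 ≈ -2.5592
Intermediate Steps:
V(P) = -1/6 (V(P) = -1*1/6 = -1/6)
m = -6/211 (m = 1/(-1/6 - 35) = 1/(-211/6) = -6/211 ≈ -0.028436)
(v(-2)*(-45))*m = -2*(-45)*(-6/211) = 90*(-6/211) = -540/211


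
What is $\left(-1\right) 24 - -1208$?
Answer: $1184$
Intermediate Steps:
$\left(-1\right) 24 - -1208 = -24 + 1208 = 1184$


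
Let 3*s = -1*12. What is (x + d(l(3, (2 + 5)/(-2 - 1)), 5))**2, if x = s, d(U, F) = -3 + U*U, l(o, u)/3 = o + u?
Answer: 9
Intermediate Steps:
l(o, u) = 3*o + 3*u (l(o, u) = 3*(o + u) = 3*o + 3*u)
s = -4 (s = (-1*12)/3 = (1/3)*(-12) = -4)
d(U, F) = -3 + U**2
x = -4
(x + d(l(3, (2 + 5)/(-2 - 1)), 5))**2 = (-4 + (-3 + (3*3 + 3*((2 + 5)/(-2 - 1)))**2))**2 = (-4 + (-3 + (9 + 3*(7/(-3)))**2))**2 = (-4 + (-3 + (9 + 3*(7*(-1/3)))**2))**2 = (-4 + (-3 + (9 + 3*(-7/3))**2))**2 = (-4 + (-3 + (9 - 7)**2))**2 = (-4 + (-3 + 2**2))**2 = (-4 + (-3 + 4))**2 = (-4 + 1)**2 = (-3)**2 = 9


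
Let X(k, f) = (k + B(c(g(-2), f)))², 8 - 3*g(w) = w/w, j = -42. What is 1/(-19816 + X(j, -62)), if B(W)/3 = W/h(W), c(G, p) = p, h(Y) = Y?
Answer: -1/18295 ≈ -5.4660e-5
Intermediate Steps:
g(w) = 7/3 (g(w) = 8/3 - w/(3*w) = 8/3 - ⅓*1 = 8/3 - ⅓ = 7/3)
B(W) = 3 (B(W) = 3*(W/W) = 3*1 = 3)
X(k, f) = (3 + k)² (X(k, f) = (k + 3)² = (3 + k)²)
1/(-19816 + X(j, -62)) = 1/(-19816 + (3 - 42)²) = 1/(-19816 + (-39)²) = 1/(-19816 + 1521) = 1/(-18295) = -1/18295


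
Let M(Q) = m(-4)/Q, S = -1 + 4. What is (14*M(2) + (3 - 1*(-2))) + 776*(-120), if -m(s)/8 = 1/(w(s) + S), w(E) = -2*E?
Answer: -1024321/11 ≈ -93120.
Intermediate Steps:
S = 3
m(s) = -8/(3 - 2*s) (m(s) = -8/(-2*s + 3) = -8/(3 - 2*s))
M(Q) = -8/(11*Q) (M(Q) = (8/(-3 + 2*(-4)))/Q = (8/(-3 - 8))/Q = (8/(-11))/Q = (8*(-1/11))/Q = -8/(11*Q))
(14*M(2) + (3 - 1*(-2))) + 776*(-120) = (14*(-8/11/2) + (3 - 1*(-2))) + 776*(-120) = (14*(-8/11*½) + (3 + 2)) - 93120 = (14*(-4/11) + 5) - 93120 = (-56/11 + 5) - 93120 = -1/11 - 93120 = -1024321/11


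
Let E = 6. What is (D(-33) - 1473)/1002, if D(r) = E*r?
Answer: -557/334 ≈ -1.6677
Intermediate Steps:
D(r) = 6*r
(D(-33) - 1473)/1002 = (6*(-33) - 1473)/1002 = (-198 - 1473)*(1/1002) = -1671*1/1002 = -557/334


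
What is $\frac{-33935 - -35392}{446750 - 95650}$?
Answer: $\frac{1457}{351100} \approx 0.0041498$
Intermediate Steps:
$\frac{-33935 - -35392}{446750 - 95650} = \frac{-33935 + 35392}{351100} = 1457 \cdot \frac{1}{351100} = \frac{1457}{351100}$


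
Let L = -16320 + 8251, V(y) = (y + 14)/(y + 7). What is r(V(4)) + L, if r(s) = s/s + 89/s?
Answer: -144245/18 ≈ -8013.6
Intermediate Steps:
V(y) = (14 + y)/(7 + y)
r(s) = 1 + 89/s
L = -8069
r(V(4)) + L = (89 + (14 + 4)/(7 + 4))/(((14 + 4)/(7 + 4))) - 8069 = (89 + 18/11)/((18/11)) - 8069 = (89 + (1/11)*18)/(((1/11)*18)) - 8069 = (89 + 18/11)/(18/11) - 8069 = (11/18)*(997/11) - 8069 = 997/18 - 8069 = -144245/18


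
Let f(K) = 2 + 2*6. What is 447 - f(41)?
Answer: 433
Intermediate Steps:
f(K) = 14 (f(K) = 2 + 12 = 14)
447 - f(41) = 447 - 1*14 = 447 - 14 = 433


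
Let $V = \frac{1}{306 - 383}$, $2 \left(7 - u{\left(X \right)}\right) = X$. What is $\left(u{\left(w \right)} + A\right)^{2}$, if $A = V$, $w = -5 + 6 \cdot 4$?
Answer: $\frac{149769}{23716} \approx 6.3151$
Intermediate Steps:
$w = 19$ ($w = -5 + 24 = 19$)
$u{\left(X \right)} = 7 - \frac{X}{2}$
$V = - \frac{1}{77}$ ($V = \frac{1}{-77} = - \frac{1}{77} \approx -0.012987$)
$A = - \frac{1}{77} \approx -0.012987$
$\left(u{\left(w \right)} + A\right)^{2} = \left(\left(7 - \frac{19}{2}\right) - \frac{1}{77}\right)^{2} = \left(- \frac{5}{2} - \frac{1}{77}\right)^{2} = \left(- \frac{387}{154}\right)^{2} = \frac{149769}{23716}$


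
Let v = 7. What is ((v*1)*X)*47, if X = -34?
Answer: -11186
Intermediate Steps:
((v*1)*X)*47 = ((7*1)*(-34))*47 = (7*(-34))*47 = -238*47 = -11186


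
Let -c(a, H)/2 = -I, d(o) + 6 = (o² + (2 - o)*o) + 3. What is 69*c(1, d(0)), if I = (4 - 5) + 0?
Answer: -138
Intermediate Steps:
I = -1 (I = -1 + 0 = -1)
d(o) = -3 + o² + o*(2 - o) (d(o) = -6 + ((o² + (2 - o)*o) + 3) = -6 + ((o² + o*(2 - o)) + 3) = -6 + (3 + o² + o*(2 - o)) = -3 + o² + o*(2 - o))
c(a, H) = -2 (c(a, H) = -(-2)*(-1) = -2*1 = -2)
69*c(1, d(0)) = 69*(-2) = -138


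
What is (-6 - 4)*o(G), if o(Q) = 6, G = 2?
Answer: -60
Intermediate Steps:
(-6 - 4)*o(G) = (-6 - 4)*6 = -10*6 = -60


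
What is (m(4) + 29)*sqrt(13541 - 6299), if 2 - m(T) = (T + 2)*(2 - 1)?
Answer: 25*sqrt(7242) ≈ 2127.5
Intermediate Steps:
m(T) = -T (m(T) = 2 - (T + 2)*(2 - 1) = 2 - (2 + T) = 2 + (-2 - T) = -T)
(m(4) + 29)*sqrt(13541 - 6299) = (-1*4 + 29)*sqrt(13541 - 6299) = (-4 + 29)*sqrt(7242) = 25*sqrt(7242)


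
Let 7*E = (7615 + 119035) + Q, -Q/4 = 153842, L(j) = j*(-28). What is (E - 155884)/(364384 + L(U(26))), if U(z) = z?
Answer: -789953/1272796 ≈ -0.62064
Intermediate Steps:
L(j) = -28*j
Q = -615368 (Q = -4*153842 = -615368)
E = -488718/7 (E = ((7615 + 119035) - 615368)/7 = (126650 - 615368)/7 = (⅐)*(-488718) = -488718/7 ≈ -69817.)
(E - 155884)/(364384 + L(U(26))) = (-488718/7 - 155884)/(364384 - 28*26) = -1579906/(7*(364384 - 728)) = -1579906/7/363656 = -1579906/7*1/363656 = -789953/1272796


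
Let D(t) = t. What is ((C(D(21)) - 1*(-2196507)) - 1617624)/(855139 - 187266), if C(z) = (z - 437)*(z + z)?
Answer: 561411/667873 ≈ 0.84060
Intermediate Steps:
C(z) = 2*z*(-437 + z) (C(z) = (-437 + z)*(2*z) = 2*z*(-437 + z))
((C(D(21)) - 1*(-2196507)) - 1617624)/(855139 - 187266) = ((2*21*(-437 + 21) - 1*(-2196507)) - 1617624)/(855139 - 187266) = ((2*21*(-416) + 2196507) - 1617624)/667873 = ((-17472 + 2196507) - 1617624)*(1/667873) = (2179035 - 1617624)*(1/667873) = 561411*(1/667873) = 561411/667873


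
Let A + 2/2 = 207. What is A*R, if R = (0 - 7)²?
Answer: 10094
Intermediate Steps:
A = 206 (A = -1 + 207 = 206)
R = 49 (R = (-7)² = 49)
A*R = 206*49 = 10094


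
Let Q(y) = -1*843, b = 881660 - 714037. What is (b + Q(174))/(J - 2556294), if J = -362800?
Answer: -83390/1459547 ≈ -0.057134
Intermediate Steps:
b = 167623
Q(y) = -843
(b + Q(174))/(J - 2556294) = (167623 - 843)/(-362800 - 2556294) = 166780/(-2919094) = 166780*(-1/2919094) = -83390/1459547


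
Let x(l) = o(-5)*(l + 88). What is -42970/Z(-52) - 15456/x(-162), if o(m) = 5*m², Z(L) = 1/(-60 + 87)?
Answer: -5365871022/4625 ≈ -1.1602e+6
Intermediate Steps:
Z(L) = 1/27
x(l) = 11000 + 125*l (x(l) = (5*(-5)²)*(l + 88) = (5*25)*(88 + l) = 125*(88 + l) = 11000 + 125*l)
-42970/Z(-52) - 15456/x(-162) = -42970/1/27 - 15456/(11000 + 125*(-162)) = -42970*27 - 15456/(11000 - 20250) = -1160190 - 15456/(-9250) = -1160190 - 15456*(-1/9250) = -1160190 + 7728/4625 = -5365871022/4625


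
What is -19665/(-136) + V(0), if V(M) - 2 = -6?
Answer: 19121/136 ≈ 140.60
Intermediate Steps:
V(M) = -4 (V(M) = 2 - 6 = -4)
-19665/(-136) + V(0) = -19665/(-136) - 4 = -19665*(-1)/136 - 4 = -171*(-115/136) - 4 = 19665/136 - 4 = 19121/136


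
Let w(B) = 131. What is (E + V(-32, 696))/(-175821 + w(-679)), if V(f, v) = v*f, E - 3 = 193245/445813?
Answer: 4963808226/39162442985 ≈ 0.12675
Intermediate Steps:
E = 1530684/445813 (E = 3 + 193245/445813 = 1530684/445813 ≈ 3.4335)
V(f, v) = f*v
(E + V(-32, 696))/(-175821 + w(-679)) = (1530684/445813 - 32*696)/(-175821 + 131) = (1530684/445813 - 22272)/(-175690) = -9927616452/445813*(-1/175690) = 4963808226/39162442985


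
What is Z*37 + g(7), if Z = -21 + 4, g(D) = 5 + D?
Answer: -617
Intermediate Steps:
Z = -17
Z*37 + g(7) = -17*37 + (5 + 7) = -629 + 12 = -617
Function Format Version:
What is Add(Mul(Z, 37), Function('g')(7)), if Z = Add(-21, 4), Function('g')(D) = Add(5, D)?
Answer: -617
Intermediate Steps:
Z = -17
Add(Mul(Z, 37), Function('g')(7)) = Add(Mul(-17, 37), Add(5, 7)) = Add(-629, 12) = -617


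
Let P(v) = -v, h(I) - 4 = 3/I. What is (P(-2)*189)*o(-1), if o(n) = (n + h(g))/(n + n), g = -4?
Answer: -1701/4 ≈ -425.25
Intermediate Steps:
h(I) = 4 + 3/I
o(n) = (13/4 + n)/(2*n) (o(n) = (n + (4 + 3/(-4)))/(n + n) = (n + (4 + 3*(-¼)))/((2*n)) = (n + (4 - ¾))*(1/(2*n)) = (n + 13/4)*(1/(2*n)) = (13/4 + n)*(1/(2*n)) = (13/4 + n)/(2*n))
(P(-2)*189)*o(-1) = (-1*(-2)*189)*((⅛)*(13 + 4*(-1))/(-1)) = (2*189)*((⅛)*(-1)*(13 - 4)) = 378*((⅛)*(-1)*9) = 378*(-9/8) = -1701/4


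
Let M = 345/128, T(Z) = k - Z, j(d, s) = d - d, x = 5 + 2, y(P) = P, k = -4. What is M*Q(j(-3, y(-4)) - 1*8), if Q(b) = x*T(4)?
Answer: -2415/16 ≈ -150.94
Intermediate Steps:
x = 7
j(d, s) = 0
T(Z) = -4 - Z
M = 345/128 (M = 345*(1/128) = 345/128 ≈ 2.6953)
Q(b) = -56 (Q(b) = 7*(-4 - 1*4) = 7*(-4 - 4) = 7*(-8) = -56)
M*Q(j(-3, y(-4)) - 1*8) = (345/128)*(-56) = -2415/16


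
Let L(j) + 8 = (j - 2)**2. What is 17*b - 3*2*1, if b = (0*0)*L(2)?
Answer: -6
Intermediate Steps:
L(j) = -8 + (-2 + j)**2 (L(j) = -8 + (j - 2)**2 = -8 + (-2 + j)**2)
b = 0 (b = (0*0)*(-8 + (-2 + 2)**2) = 0*(-8 + 0**2) = 0*(-8 + 0) = 0*(-8) = 0)
17*b - 3*2*1 = 17*0 - 3*2*1 = 0 - 6*1 = 0 - 6 = -6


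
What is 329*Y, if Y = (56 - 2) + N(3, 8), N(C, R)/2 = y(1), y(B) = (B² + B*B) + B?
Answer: 19740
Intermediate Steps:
y(B) = B + 2*B² (y(B) = (B² + B²) + B = 2*B² + B = B + 2*B²)
N(C, R) = 6 (N(C, R) = 2*(1*(1 + 2*1)) = 2*(1*(1 + 2)) = 2*(1*3) = 2*3 = 6)
Y = 60 (Y = (56 - 2) + 6 = 54 + 6 = 60)
329*Y = 329*60 = 19740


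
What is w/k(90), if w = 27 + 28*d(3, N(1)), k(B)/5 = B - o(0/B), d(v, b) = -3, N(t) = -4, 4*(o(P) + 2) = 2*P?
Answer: -57/460 ≈ -0.12391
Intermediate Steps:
o(P) = -2 + P/2 (o(P) = -2 + (2*P)/4 = -2 + P/2)
k(B) = 10 + 5*B (k(B) = 5*(B - (-2 + (0/B)/2)) = 5*(B - (-2 + (½)*0)) = 5*(B - (-2 + 0)) = 5*(B - 1*(-2)) = 5*(B + 2) = 5*(2 + B) = 10 + 5*B)
w = -57 (w = 27 + 28*(-3) = 27 - 84 = -57)
w/k(90) = -57/(10 + 5*90) = -57/(10 + 450) = -57/460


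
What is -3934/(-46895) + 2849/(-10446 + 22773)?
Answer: 26014039/82582095 ≈ 0.31501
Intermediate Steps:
-3934/(-46895) + 2849/(-10446 + 22773) = -3934*(-1/46895) + 2849/12327 = 3934/46895 + 2849*(1/12327) = 3934/46895 + 407/1761 = 26014039/82582095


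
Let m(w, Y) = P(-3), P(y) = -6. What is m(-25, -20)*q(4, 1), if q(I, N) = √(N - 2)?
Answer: -6*I ≈ -6.0*I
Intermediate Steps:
q(I, N) = √(-2 + N)
m(w, Y) = -6
m(-25, -20)*q(4, 1) = -6*√(-2 + 1) = -6*I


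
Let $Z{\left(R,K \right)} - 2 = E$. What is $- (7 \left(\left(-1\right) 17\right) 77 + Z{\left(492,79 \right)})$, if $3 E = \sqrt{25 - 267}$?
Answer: $9161 - \frac{11 i \sqrt{2}}{3} \approx 9161.0 - 5.1854 i$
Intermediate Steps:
$E = \frac{11 i \sqrt{2}}{3}$ ($E = \frac{\sqrt{25 - 267}}{3} = \frac{\sqrt{-242}}{3} = \frac{11 i \sqrt{2}}{3} \approx 5.1854 i$)
$Z{\left(R,K \right)} = 2 + \frac{11 i \sqrt{2}}{3}$
$- (7 \left(\left(-1\right) 17\right) 77 + Z{\left(492,79 \right)}) = - (7 \left(\left(-1\right) 17\right) 77 + \left(2 + \frac{11 i \sqrt{2}}{3}\right)) = - (7 \left(-17\right) 77 + \left(2 + \frac{11 i \sqrt{2}}{3}\right)) = - (\left(-119\right) 77 + \left(2 + \frac{11 i \sqrt{2}}{3}\right)) = - (-9163 + \left(2 + \frac{11 i \sqrt{2}}{3}\right)) = - (-9161 + \frac{11 i \sqrt{2}}{3}) = 9161 - \frac{11 i \sqrt{2}}{3}$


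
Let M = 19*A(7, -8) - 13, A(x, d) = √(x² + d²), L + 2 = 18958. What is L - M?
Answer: 18969 - 19*√113 ≈ 18767.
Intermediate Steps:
L = 18956 (L = -2 + 18958 = 18956)
A(x, d) = √(d² + x²)
M = -13 + 19*√113 (M = 19*√((-8)² + 7²) - 13 = 19*√(64 + 49) - 13 = 19*√113 - 13 = -13 + 19*√113 ≈ 188.97)
L - M = 18956 - (-13 + 19*√113) = 18956 + (13 - 19*√113) = 18969 - 19*√113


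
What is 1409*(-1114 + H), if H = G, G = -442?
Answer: -2192404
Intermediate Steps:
H = -442
1409*(-1114 + H) = 1409*(-1114 - 442) = 1409*(-1556) = -2192404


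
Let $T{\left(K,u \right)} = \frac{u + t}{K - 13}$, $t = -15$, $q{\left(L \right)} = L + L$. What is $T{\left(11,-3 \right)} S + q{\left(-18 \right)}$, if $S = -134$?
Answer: $-1242$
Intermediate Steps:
$q{\left(L \right)} = 2 L$
$T{\left(K,u \right)} = \frac{-15 + u}{-13 + K}$ ($T{\left(K,u \right)} = \frac{u - 15}{K - 13} = \frac{-15 + u}{-13 + K}$)
$T{\left(11,-3 \right)} S + q{\left(-18 \right)} = \frac{-15 - 3}{-13 + 11} \left(-134\right) + 2 \left(-18\right) = \frac{1}{-2} \left(-18\right) \left(-134\right) - 36 = \left(- \frac{1}{2}\right) \left(-18\right) \left(-134\right) - 36 = 9 \left(-134\right) - 36 = -1206 - 36 = -1242$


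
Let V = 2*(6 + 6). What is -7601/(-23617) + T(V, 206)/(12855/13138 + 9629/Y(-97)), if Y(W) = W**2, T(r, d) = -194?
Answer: -51317062849529/531293393059 ≈ -96.589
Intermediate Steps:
V = 24 (V = 2*12 = 24)
-7601/(-23617) + T(V, 206)/(12855/13138 + 9629/Y(-97)) = -7601/(-23617) - 194/(12855/13138 + 9629/((-97)**2)) = -7601*(-1/23617) - 194/(12855*(1/13138) + 9629/9409) = 691/2147 - 194/(12855/13138 + 9629*(1/9409)) = 691/2147 - 194/(12855/13138 + 9629/9409) = 691/2147 - 194/247458497/123615442 = 691/2147 - 194*123615442/247458497 = 691/2147 - 23981395748/247458497 = -51317062849529/531293393059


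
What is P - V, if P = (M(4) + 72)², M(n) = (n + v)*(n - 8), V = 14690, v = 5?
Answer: -13394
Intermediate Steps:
M(n) = (-8 + n)*(5 + n) (M(n) = (n + 5)*(n - 8) = (5 + n)*(-8 + n) = (-8 + n)*(5 + n))
P = 1296 (P = ((-40 + 4² - 3*4) + 72)² = ((-40 + 16 - 12) + 72)² = (-36 + 72)² = 36² = 1296)
P - V = 1296 - 1*14690 = 1296 - 14690 = -13394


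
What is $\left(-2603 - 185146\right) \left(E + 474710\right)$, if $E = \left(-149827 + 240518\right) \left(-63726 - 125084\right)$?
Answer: $3214806037857000$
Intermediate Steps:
$E = -17123367710$ ($E = 90691 \left(-63726 - 125084\right) = 90691 \left(-188810\right) = -17123367710$)
$\left(-2603 - 185146\right) \left(E + 474710\right) = \left(-2603 - 185146\right) \left(-17123367710 + 474710\right) = \left(-187749\right) \left(-17122893000\right) = 3214806037857000$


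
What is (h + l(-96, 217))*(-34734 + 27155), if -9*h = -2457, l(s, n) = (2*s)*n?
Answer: 313702389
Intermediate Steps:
l(s, n) = 2*n*s
h = 273 (h = -⅑*(-2457) = 273)
(h + l(-96, 217))*(-34734 + 27155) = (273 + 2*217*(-96))*(-34734 + 27155) = (273 - 41664)*(-7579) = -41391*(-7579) = 313702389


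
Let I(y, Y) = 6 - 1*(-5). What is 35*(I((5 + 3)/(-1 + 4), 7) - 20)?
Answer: -315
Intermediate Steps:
I(y, Y) = 11 (I(y, Y) = 6 + 5 = 11)
35*(I((5 + 3)/(-1 + 4), 7) - 20) = 35*(11 - 20) = 35*(-9) = -315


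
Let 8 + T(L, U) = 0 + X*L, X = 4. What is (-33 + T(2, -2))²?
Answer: 1089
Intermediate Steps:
T(L, U) = -8 + 4*L (T(L, U) = -8 + (0 + 4*L) = -8 + 4*L)
(-33 + T(2, -2))² = (-33 + (-8 + 4*2))² = (-33 + (-8 + 8))² = (-33 + 0)² = (-33)² = 1089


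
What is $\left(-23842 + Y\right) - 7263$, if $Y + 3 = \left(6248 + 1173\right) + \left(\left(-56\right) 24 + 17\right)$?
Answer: $-25014$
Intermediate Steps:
$Y = 6091$ ($Y = -3 + \left(\left(6248 + 1173\right) + \left(\left(-56\right) 24 + 17\right)\right) = -3 + \left(7421 + \left(-1344 + 17\right)\right) = -3 + \left(7421 - 1327\right) = -3 + 6094 = 6091$)
$\left(-23842 + Y\right) - 7263 = \left(-23842 + 6091\right) - 7263 = -17751 - 7263 = -25014$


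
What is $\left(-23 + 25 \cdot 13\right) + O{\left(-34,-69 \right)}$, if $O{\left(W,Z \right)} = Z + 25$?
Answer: $258$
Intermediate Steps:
$O{\left(W,Z \right)} = 25 + Z$
$\left(-23 + 25 \cdot 13\right) + O{\left(-34,-69 \right)} = \left(-23 + 25 \cdot 13\right) + \left(25 - 69\right) = \left(-23 + 325\right) - 44 = 302 - 44 = 258$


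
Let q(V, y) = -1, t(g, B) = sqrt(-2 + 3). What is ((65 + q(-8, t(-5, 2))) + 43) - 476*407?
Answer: -193625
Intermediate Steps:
t(g, B) = 1 (t(g, B) = sqrt(1) = 1)
((65 + q(-8, t(-5, 2))) + 43) - 476*407 = ((65 - 1) + 43) - 476*407 = (64 + 43) - 193732 = 107 - 193732 = -193625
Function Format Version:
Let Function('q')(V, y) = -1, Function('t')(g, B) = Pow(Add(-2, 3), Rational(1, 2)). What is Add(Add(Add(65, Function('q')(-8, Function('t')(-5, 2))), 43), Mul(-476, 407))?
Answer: -193625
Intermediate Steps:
Function('t')(g, B) = 1 (Function('t')(g, B) = Pow(1, Rational(1, 2)) = 1)
Add(Add(Add(65, Function('q')(-8, Function('t')(-5, 2))), 43), Mul(-476, 407)) = Add(Add(Add(65, -1), 43), Mul(-476, 407)) = Add(Add(64, 43), -193732) = Add(107, -193732) = -193625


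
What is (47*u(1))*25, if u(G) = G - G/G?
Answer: 0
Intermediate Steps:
u(G) = -1 + G (u(G) = G - 1*1 = G - 1 = -1 + G)
(47*u(1))*25 = (47*(-1 + 1))*25 = (47*0)*25 = 0*25 = 0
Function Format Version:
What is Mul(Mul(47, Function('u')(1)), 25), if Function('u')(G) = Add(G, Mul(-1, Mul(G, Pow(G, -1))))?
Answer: 0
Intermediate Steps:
Function('u')(G) = Add(-1, G) (Function('u')(G) = Add(G, Mul(-1, 1)) = Add(G, -1) = Add(-1, G))
Mul(Mul(47, Function('u')(1)), 25) = Mul(Mul(47, Add(-1, 1)), 25) = Mul(Mul(47, 0), 25) = Mul(0, 25) = 0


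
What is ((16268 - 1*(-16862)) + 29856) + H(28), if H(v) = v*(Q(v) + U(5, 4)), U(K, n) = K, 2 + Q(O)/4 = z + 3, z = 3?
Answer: 63574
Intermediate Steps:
Q(O) = 16 (Q(O) = -8 + 4*(3 + 3) = -8 + 4*6 = -8 + 24 = 16)
H(v) = 21*v (H(v) = v*(16 + 5) = v*21 = 21*v)
((16268 - 1*(-16862)) + 29856) + H(28) = ((16268 - 1*(-16862)) + 29856) + 21*28 = ((16268 + 16862) + 29856) + 588 = (33130 + 29856) + 588 = 62986 + 588 = 63574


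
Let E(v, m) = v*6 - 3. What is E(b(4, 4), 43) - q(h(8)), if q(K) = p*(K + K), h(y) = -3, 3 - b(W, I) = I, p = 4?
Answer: 15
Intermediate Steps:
b(W, I) = 3 - I
q(K) = 8*K (q(K) = 4*(K + K) = 4*(2*K) = 8*K)
E(v, m) = -3 + 6*v (E(v, m) = 6*v - 3 = -3 + 6*v)
E(b(4, 4), 43) - q(h(8)) = (-3 + 6*(3 - 1*4)) - 8*(-3) = (-3 + 6*(3 - 4)) - 1*(-24) = (-3 + 6*(-1)) + 24 = (-3 - 6) + 24 = -9 + 24 = 15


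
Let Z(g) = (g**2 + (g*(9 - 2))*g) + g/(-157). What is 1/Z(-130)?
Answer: 157/21226530 ≈ 7.3964e-6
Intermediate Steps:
Z(g) = 8*g**2 - g/157 (Z(g) = (g**2 + (g*7)*g) + g*(-1/157) = (g**2 + (7*g)*g) - g/157 = (g**2 + 7*g**2) - g/157 = 8*g**2 - g/157)
1/Z(-130) = 1/((1/157)*(-130)*(-1 + 1256*(-130))) = 1/((1/157)*(-130)*(-1 - 163280)) = 1/((1/157)*(-130)*(-163281)) = 1/(21226530/157) = 157/21226530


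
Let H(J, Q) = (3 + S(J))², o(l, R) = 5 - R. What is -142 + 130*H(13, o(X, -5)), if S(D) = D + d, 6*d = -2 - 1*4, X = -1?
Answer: 29108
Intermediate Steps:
d = -1 (d = (-2 - 1*4)/6 = (-2 - 4)/6 = (⅙)*(-6) = -1)
S(D) = -1 + D (S(D) = D - 1 = -1 + D)
H(J, Q) = (2 + J)² (H(J, Q) = (3 + (-1 + J))² = (2 + J)²)
-142 + 130*H(13, o(X, -5)) = -142 + 130*(2 + 13)² = -142 + 130*15² = -142 + 130*225 = -142 + 29250 = 29108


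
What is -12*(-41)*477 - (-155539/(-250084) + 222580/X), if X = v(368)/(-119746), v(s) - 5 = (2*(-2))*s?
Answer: -6579405978968881/366873228 ≈ -1.7934e+7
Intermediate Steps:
v(s) = 5 - 4*s (v(s) = 5 + (2*(-2))*s = 5 - 4*s)
X = 1467/119746 (X = (5 - 4*368)/(-119746) = (5 - 1472)*(-1/119746) = -1467*(-1/119746) = 1467/119746 ≈ 0.012251)
-12*(-41)*477 - (-155539/(-250084) + 222580/X) = -12*(-41)*477 - (-155539/(-250084) + 222580/(1467/119746)) = 492*477 - (-155539*(-1/250084) + 222580*(119746/1467)) = 234684 - (155539/250084 + 26653064680/1467) = 234684 - 1*6665505255608833/366873228 = 234684 - 6665505255608833/366873228 = -6579405978968881/366873228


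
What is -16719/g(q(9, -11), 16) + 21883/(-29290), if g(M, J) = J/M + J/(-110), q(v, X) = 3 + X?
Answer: 6732722714/864055 ≈ 7792.0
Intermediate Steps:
g(M, J) = -J/110 + J/M (g(M, J) = J/M + J*(-1/110) = J/M - J/110 = -J/110 + J/M)
-16719/g(q(9, -11), 16) + 21883/(-29290) = -16719/(-1/110*16 + 16/(3 - 11)) + 21883/(-29290) = -16719/(-8/55 + 16/(-8)) + 21883*(-1/29290) = -16719/(-8/55 + 16*(-⅛)) - 21883/29290 = -16719/(-8/55 - 2) - 21883/29290 = -16719/(-118/55) - 21883/29290 = -16719*(-55/118) - 21883/29290 = 919545/118 - 21883/29290 = 6732722714/864055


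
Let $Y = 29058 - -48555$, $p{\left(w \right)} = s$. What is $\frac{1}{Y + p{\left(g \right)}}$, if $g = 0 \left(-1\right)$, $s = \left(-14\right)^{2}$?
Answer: $\frac{1}{77809} \approx 1.2852 \cdot 10^{-5}$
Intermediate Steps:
$s = 196$
$g = 0$
$p{\left(w \right)} = 196$
$Y = 77613$ ($Y = 29058 + 48555 = 77613$)
$\frac{1}{Y + p{\left(g \right)}} = \frac{1}{77613 + 196} = \frac{1}{77809}$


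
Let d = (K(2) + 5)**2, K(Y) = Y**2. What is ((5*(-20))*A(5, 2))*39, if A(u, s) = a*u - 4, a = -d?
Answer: 1595100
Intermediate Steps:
d = 81 (d = (2**2 + 5)**2 = (4 + 5)**2 = 9**2 = 81)
a = -81 (a = -1*81 = -81)
A(u, s) = -4 - 81*u (A(u, s) = -81*u - 4 = -4 - 81*u)
((5*(-20))*A(5, 2))*39 = ((5*(-20))*(-4 - 81*5))*39 = -100*(-4 - 405)*39 = -100*(-409)*39 = 40900*39 = 1595100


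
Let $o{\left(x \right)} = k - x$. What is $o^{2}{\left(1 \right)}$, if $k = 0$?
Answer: $1$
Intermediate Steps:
$o{\left(x \right)} = - x$ ($o{\left(x \right)} = 0 - x = - x$)
$o^{2}{\left(1 \right)} = \left(\left(-1\right) 1\right)^{2} = \left(-1\right)^{2} = 1$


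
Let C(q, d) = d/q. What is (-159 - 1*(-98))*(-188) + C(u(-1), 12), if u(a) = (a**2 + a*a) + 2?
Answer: 11471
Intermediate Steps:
u(a) = 2 + 2*a**2 (u(a) = (a**2 + a**2) + 2 = 2*a**2 + 2 = 2 + 2*a**2)
(-159 - 1*(-98))*(-188) + C(u(-1), 12) = (-159 - 1*(-98))*(-188) + 12/(2 + 2*(-1)**2) = (-159 + 98)*(-188) + 12/(2 + 2*1) = -61*(-188) + 12/(2 + 2) = 11468 + 12/4 = 11468 + 12*(1/4) = 11468 + 3 = 11471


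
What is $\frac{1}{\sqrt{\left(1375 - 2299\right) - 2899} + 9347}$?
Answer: $\frac{9347}{87370232} - \frac{i \sqrt{3823}}{87370232} \approx 0.00010698 - 7.0768 \cdot 10^{-7} i$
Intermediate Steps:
$\frac{1}{\sqrt{\left(1375 - 2299\right) - 2899} + 9347} = \frac{1}{\sqrt{-924 - 2899} + 9347} = \frac{1}{\sqrt{-3823} + 9347} = \frac{1}{i \sqrt{3823} + 9347} = \frac{1}{9347 + i \sqrt{3823}}$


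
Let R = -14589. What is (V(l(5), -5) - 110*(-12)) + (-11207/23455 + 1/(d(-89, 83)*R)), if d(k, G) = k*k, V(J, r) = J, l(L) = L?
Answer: 3590047657655837/2710447345395 ≈ 1324.5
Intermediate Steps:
d(k, G) = k²
(V(l(5), -5) - 110*(-12)) + (-11207/23455 + 1/(d(-89, 83)*R)) = (5 - 110*(-12)) + (-11207/23455 + 1/((-89)²*(-14589))) = (5 + 1320) + (-11207*1/23455 - 1/14589/7921) = 1325 + (-11207/23455 + (1/7921)*(-1/14589)) = 1325 + (-11207/23455 - 1/115559469) = 1325 - 1295074992538/2710447345395 = 3590047657655837/2710447345395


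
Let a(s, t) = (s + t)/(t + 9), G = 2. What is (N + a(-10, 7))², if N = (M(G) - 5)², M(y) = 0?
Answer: 157609/256 ≈ 615.66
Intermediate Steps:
a(s, t) = (s + t)/(9 + t)
N = 25 (N = (0 - 5)² = (-5)² = 25)
(N + a(-10, 7))² = (25 + (-10 + 7)/(9 + 7))² = (25 - 3/16)² = (397/16)² = 157609/256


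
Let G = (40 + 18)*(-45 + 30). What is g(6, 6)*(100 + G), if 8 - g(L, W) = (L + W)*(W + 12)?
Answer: 160160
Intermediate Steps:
g(L, W) = 8 - (12 + W)*(L + W) (g(L, W) = 8 - (L + W)*(W + 12) = 8 - (L + W)*(12 + W) = 8 - (12 + W)*(L + W))
G = -870 (G = 58*(-15) = -870)
g(6, 6)*(100 + G) = (8 - 1*6**2 - 12*6 - 12*6 - 1*6*6)*(100 - 870) = (8 - 1*36 - 72 - 72 - 36)*(-770) = (8 - 36 - 72 - 72 - 36)*(-770) = -208*(-770) = 160160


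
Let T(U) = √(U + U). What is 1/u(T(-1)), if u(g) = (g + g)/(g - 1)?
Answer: ½ + I*√2/4 ≈ 0.5 + 0.35355*I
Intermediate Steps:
T(U) = √2*√U (T(U) = √(2*U) = √2*√U)
u(g) = 2*g/(-1 + g) (u(g) = (2*g)/(-1 + g) = 2*g/(-1 + g))
1/u(T(-1)) = 1/(2*(√2*√(-1))/(-1 + √2*√(-1))) = 1/(2*(√2*I)/(-1 + √2*I)) = 1/(2*(I*√2)/(-1 + I*√2)) = 1/(2*I*√2/(-1 + I*√2)) = -I*√2*(-1 + I*√2)/4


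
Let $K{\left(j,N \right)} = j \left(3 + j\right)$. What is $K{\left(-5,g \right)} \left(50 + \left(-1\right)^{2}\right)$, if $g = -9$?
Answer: $510$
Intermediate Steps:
$K{\left(-5,g \right)} \left(50 + \left(-1\right)^{2}\right) = - 5 \left(3 - 5\right) \left(50 + \left(-1\right)^{2}\right) = \left(-5\right) \left(-2\right) \left(50 + 1\right) = 10 \cdot 51 = 510$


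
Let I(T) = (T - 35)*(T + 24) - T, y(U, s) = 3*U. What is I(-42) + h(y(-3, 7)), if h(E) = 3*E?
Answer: 1401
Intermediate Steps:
I(T) = -T + (-35 + T)*(24 + T) (I(T) = (-35 + T)*(24 + T) - T = -T + (-35 + T)*(24 + T))
I(-42) + h(y(-3, 7)) = (-840 + (-42)**2 - 12*(-42)) + 3*(3*(-3)) = (-840 + 1764 + 504) + 3*(-9) = 1428 - 27 = 1401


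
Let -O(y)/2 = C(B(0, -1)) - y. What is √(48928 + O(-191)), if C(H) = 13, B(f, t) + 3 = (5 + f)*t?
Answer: 2*√12130 ≈ 220.27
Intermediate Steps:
B(f, t) = -3 + t*(5 + f) (B(f, t) = -3 + (5 + f)*t = -3 + t*(5 + f))
O(y) = -26 + 2*y (O(y) = -2*(13 - y) = -26 + 2*y)
√(48928 + O(-191)) = √(48928 + (-26 + 2*(-191))) = √(48928 + (-26 - 382)) = √(48928 - 408) = √48520 = 2*√12130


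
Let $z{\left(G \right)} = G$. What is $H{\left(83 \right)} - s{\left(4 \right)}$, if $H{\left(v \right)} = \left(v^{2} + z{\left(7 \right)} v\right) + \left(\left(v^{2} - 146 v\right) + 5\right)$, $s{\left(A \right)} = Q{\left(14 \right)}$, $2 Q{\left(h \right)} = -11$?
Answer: $\frac{4503}{2} \approx 2251.5$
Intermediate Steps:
$Q{\left(h \right)} = - \frac{11}{2}$ ($Q{\left(h \right)} = \frac{1}{2} \left(-11\right) = - \frac{11}{2}$)
$s{\left(A \right)} = - \frac{11}{2}$
$H{\left(v \right)} = 5 - 139 v + 2 v^{2}$ ($H{\left(v \right)} = \left(v^{2} + 7 v\right) + \left(\left(v^{2} - 146 v\right) + 5\right) = \left(v^{2} + 7 v\right) + \left(5 + v^{2} - 146 v\right) = 5 - 139 v + 2 v^{2}$)
$H{\left(83 \right)} - s{\left(4 \right)} = \left(5 - 11537 + 2 \cdot 83^{2}\right) - - \frac{11}{2} = \left(5 - 11537 + 2 \cdot 6889\right) + \frac{11}{2} = \left(5 - 11537 + 13778\right) + \frac{11}{2} = 2246 + \frac{11}{2} = \frac{4503}{2}$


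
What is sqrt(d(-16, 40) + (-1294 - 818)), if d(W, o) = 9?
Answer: I*sqrt(2103) ≈ 45.858*I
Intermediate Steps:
sqrt(d(-16, 40) + (-1294 - 818)) = sqrt(9 + (-1294 - 818)) = sqrt(9 - 2112) = sqrt(-2103) = I*sqrt(2103)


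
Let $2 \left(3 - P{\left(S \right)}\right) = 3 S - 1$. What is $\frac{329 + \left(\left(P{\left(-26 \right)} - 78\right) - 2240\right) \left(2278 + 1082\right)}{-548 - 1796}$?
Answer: $\frac{7645351}{2344} \approx 3261.7$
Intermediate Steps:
$P{\left(S \right)} = \frac{7}{2} - \frac{3 S}{2}$ ($P{\left(S \right)} = 3 - \frac{3 S - 1}{2} = 3 - \frac{-1 + 3 S}{2} = 3 - \left(- \frac{1}{2} + \frac{3 S}{2}\right) = \frac{7}{2} - \frac{3 S}{2}$)
$\frac{329 + \left(\left(P{\left(-26 \right)} - 78\right) - 2240\right) \left(2278 + 1082\right)}{-548 - 1796} = \frac{329 + \left(\left(\left(\frac{7}{2} - -39\right) - 78\right) - 2240\right) \left(2278 + 1082\right)}{-548 - 1796} = \frac{329 + \left(\left(\left(\frac{7}{2} + 39\right) - 78\right) - 2240\right) 3360}{-2344} = \left(329 + \left(\left(\frac{85}{2} - 78\right) - 2240\right) 3360\right) \left(- \frac{1}{2344}\right) = \left(329 + \left(- \frac{71}{2} - 2240\right) 3360\right) \left(- \frac{1}{2344}\right) = \left(329 - 7645680\right) \left(- \frac{1}{2344}\right) = \left(-7645351\right) \left(- \frac{1}{2344}\right) = \frac{7645351}{2344}$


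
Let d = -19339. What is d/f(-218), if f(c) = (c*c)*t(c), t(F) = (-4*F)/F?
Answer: 19339/190096 ≈ 0.10173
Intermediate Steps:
t(F) = -4
f(c) = -4*c² (f(c) = (c*c)*(-4) = c²*(-4) = -4*c²)
d/f(-218) = -19339/((-4*(-218)²)) = -19339/((-4*47524)) = -19339/(-190096) = -19339*(-1/190096) = 19339/190096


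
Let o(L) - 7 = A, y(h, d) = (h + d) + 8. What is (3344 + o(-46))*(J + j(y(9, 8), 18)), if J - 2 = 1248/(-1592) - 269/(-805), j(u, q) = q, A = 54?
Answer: 2132790531/32039 ≈ 66569.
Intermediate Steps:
y(h, d) = 8 + d + h (y(h, d) = (d + h) + 8 = 8 + d + h)
o(L) = 61 (o(L) = 7 + 54 = 61)
J = 248341/160195 (J = 2 + (1248/(-1592) - 269/(-805)) = 2 + (1248*(-1/1592) - 269*(-1/805)) = 2 + (-156/199 + 269/805) = 2 - 72049/160195 = 248341/160195 ≈ 1.5502)
(3344 + o(-46))*(J + j(y(9, 8), 18)) = (3344 + 61)*(248341/160195 + 18) = 3405*(3131851/160195) = 2132790531/32039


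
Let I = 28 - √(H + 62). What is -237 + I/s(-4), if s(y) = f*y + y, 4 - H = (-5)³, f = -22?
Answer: -710/3 - √191/84 ≈ -236.83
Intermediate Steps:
H = 129 (H = 4 - 1*(-5)³ = 4 - 1*(-125) = 4 + 125 = 129)
s(y) = -21*y (s(y) = -22*y + y = -21*y)
I = 28 - √191 (I = 28 - √(129 + 62) = 28 - √191 ≈ 14.180)
-237 + I/s(-4) = -237 + (28 - √191)/((-21*(-4))) = -237 + (28 - √191)/84 = -237 + (⅓ - √191/84) = -710/3 - √191/84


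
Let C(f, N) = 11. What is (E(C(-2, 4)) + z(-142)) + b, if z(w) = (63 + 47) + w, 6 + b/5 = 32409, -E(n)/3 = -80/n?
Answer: 1782053/11 ≈ 1.6200e+5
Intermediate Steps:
E(n) = 240/n (E(n) = -(-240)/n = 240/n)
b = 162015 (b = -30 + 5*32409 = -30 + 162045 = 162015)
z(w) = 110 + w
(E(C(-2, 4)) + z(-142)) + b = (240/11 + (110 - 142)) + 162015 = (240*(1/11) - 32) + 162015 = (240/11 - 32) + 162015 = -112/11 + 162015 = 1782053/11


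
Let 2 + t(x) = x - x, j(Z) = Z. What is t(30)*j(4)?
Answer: -8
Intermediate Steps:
t(x) = -2 (t(x) = -2 + (x - x) = -2 + 0 = -2)
t(30)*j(4) = -2*4 = -8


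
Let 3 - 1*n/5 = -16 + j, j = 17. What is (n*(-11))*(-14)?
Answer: 1540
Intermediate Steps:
n = 10 (n = 15 - 5*(-16 + 17) = 15 - 5*1 = 15 - 5 = 10)
(n*(-11))*(-14) = (10*(-11))*(-14) = -110*(-14) = 1540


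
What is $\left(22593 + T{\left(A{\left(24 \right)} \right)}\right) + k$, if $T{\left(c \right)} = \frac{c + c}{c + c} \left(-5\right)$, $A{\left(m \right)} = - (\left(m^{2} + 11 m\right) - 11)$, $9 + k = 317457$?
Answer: $340036$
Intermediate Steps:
$k = 317448$ ($k = -9 + 317457 = 317448$)
$A{\left(m \right)} = 11 - m^{2} - 11 m$ ($A{\left(m \right)} = - (-11 + m^{2} + 11 m) = 11 - m^{2} - 11 m$)
$T{\left(c \right)} = -5$ ($T{\left(c \right)} = \frac{2 c}{2 c} \left(-5\right) = 2 c \frac{1}{2 c} \left(-5\right) = 1 \left(-5\right) = -5$)
$\left(22593 + T{\left(A{\left(24 \right)} \right)}\right) + k = \left(22593 - 5\right) + 317448 = 22588 + 317448 = 340036$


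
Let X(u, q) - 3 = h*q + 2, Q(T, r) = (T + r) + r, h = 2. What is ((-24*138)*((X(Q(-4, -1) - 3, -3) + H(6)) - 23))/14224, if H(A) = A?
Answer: 3726/889 ≈ 4.1912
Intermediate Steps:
Q(T, r) = T + 2*r
X(u, q) = 5 + 2*q (X(u, q) = 3 + (2*q + 2) = 3 + (2 + 2*q) = 5 + 2*q)
((-24*138)*((X(Q(-4, -1) - 3, -3) + H(6)) - 23))/14224 = ((-24*138)*(((5 + 2*(-3)) + 6) - 23))/14224 = -3312*(((5 - 6) + 6) - 23)*(1/14224) = -3312*((-1 + 6) - 23)*(1/14224) = -3312*(5 - 23)*(1/14224) = -3312*(-18)*(1/14224) = 59616*(1/14224) = 3726/889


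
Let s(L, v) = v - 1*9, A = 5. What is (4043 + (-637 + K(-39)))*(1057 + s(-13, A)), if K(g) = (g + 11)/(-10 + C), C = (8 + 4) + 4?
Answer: 3581604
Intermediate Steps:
C = 16 (C = 12 + 4 = 16)
K(g) = 11/6 + g/6 (K(g) = (g + 11)/(-10 + 16) = (11 + g)/6 = (11 + g)*(1/6) = 11/6 + g/6)
s(L, v) = -9 + v (s(L, v) = v - 9 = -9 + v)
(4043 + (-637 + K(-39)))*(1057 + s(-13, A)) = (4043 + (-637 + (11/6 + (1/6)*(-39))))*(1057 + (-9 + 5)) = (4043 + (-637 + (11/6 - 13/2)))*(1057 - 4) = (4043 + (-637 - 14/3))*1053 = (4043 - 1925/3)*1053 = (10204/3)*1053 = 3581604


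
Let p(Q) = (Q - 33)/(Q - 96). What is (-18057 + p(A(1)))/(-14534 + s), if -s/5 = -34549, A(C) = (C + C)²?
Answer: -1661215/14555412 ≈ -0.11413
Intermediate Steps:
A(C) = 4*C² (A(C) = (2*C)² = 4*C²)
s = 172745 (s = -5*(-34549) = 172745)
p(Q) = (-33 + Q)/(-96 + Q)
(-18057 + p(A(1)))/(-14534 + s) = (-18057 + (-33 + 4*1²)/(-96 + 4*1²))/(-14534 + 172745) = (-18057 + (-33 + 4*1)/(-96 + 4*1))/158211 = (-18057 + (-33 + 4)/(-96 + 4))*(1/158211) = (-18057 - 29/(-92))*(1/158211) = (-18057 - 1/92*(-29))*(1/158211) = (-18057 + 29/92)*(1/158211) = -1661215/92*1/158211 = -1661215/14555412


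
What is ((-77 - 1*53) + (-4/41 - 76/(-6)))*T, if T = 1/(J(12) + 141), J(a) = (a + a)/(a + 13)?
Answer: -361100/436527 ≈ -0.82721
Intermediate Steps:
J(a) = 2*a/(13 + a) (J(a) = (2*a)/(13 + a) = 2*a/(13 + a))
T = 25/3549 (T = 1/(2*12/(13 + 12) + 141) = 1/(2*12/25 + 141) = 1/(2*12*(1/25) + 141) = 1/(24/25 + 141) = 1/(3549/25) = 25/3549 ≈ 0.0070442)
((-77 - 1*53) + (-4/41 - 76/(-6)))*T = ((-77 - 1*53) + (-4/41 - 76/(-6)))*(25/3549) = ((-77 - 53) + (-4*1/41 - 76*(-1/6)))*(25/3549) = (-130 + (-4/41 + 38/3))*(25/3549) = (-130 + 1546/123)*(25/3549) = -14444/123*25/3549 = -361100/436527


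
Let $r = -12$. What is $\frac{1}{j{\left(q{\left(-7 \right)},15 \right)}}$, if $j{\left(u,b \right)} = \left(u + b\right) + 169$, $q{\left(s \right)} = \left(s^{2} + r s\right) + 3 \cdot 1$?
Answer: $\frac{1}{320} \approx 0.003125$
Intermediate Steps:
$q{\left(s \right)} = 3 + s^{2} - 12 s$ ($q{\left(s \right)} = \left(s^{2} - 12 s\right) + 3 \cdot 1 = \left(s^{2} - 12 s\right) + 3 = 3 + s^{2} - 12 s$)
$j{\left(u,b \right)} = 169 + b + u$ ($j{\left(u,b \right)} = \left(b + u\right) + 169 = 169 + b + u$)
$\frac{1}{j{\left(q{\left(-7 \right)},15 \right)}} = \frac{1}{169 + 15 + \left(3 + \left(-7\right)^{2} - -84\right)} = \frac{1}{169 + 15 + \left(3 + 49 + 84\right)} = \frac{1}{169 + 15 + 136} = \frac{1}{320}$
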